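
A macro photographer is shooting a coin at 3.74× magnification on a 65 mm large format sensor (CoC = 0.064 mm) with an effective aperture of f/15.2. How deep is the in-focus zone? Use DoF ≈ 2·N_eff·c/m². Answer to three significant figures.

0.139 mm

At magnification m, DoF ≈ 2·N_eff·c/m² = 2 × 15.2 × 0.064 / 3.74² = 1.946 / 13.99 ≈ 0.139 mm.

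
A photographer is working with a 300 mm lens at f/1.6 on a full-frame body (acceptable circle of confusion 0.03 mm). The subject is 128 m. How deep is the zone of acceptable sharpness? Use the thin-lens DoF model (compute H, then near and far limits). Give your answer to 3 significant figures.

17.5 m

Hyperfocal distance H = f²/(N·c) + f = 300²/(1.6 × 0.03) + 300 = 90000/0.048 + 300 ≈ 1875300.0 mm ≈ 1875 m.
Near limit Dn = s·(H − f)/(H + s − 2f) = 128000 × (1875300.0 − 300) / (1875300.0 + 128000 − 2 × 300) = 128000 × 1875000.0 / 2002700.0 ≈ 119838 mm.
Far limit Df = s·(H − f)/(H − s) = 128000 × (1875300.0 − 300) / (1875300.0 − 128000) = 128000 × 1875000.0 / 1747300.0 ≈ 137355 mm.
Depth of field = Df − Dn = 137355 − 119838 ≈ 17517 mm ≈ 17.5 m.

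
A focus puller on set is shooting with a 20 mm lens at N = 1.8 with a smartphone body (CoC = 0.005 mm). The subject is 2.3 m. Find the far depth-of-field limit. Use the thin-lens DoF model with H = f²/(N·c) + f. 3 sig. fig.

Hyperfocal distance H = f²/(N·c) + f = 20²/(1.8 × 0.005) + 20 = 400/0.009 + 20 ≈ 44464.4 mm ≈ 44.46 m.
Far limit Df = s·(H − f)/(H − s) = 2300 × (44464.4 − 20) / (44464.4 − 2300) = 2300 × 44444.4 / 42164.4 ≈ 2424.4 mm ≈ 2.42 m.

2.42 m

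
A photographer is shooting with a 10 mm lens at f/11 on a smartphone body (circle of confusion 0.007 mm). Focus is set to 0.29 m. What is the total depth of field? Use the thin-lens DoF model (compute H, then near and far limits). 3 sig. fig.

Hyperfocal distance H = f²/(N·c) + f = 10²/(11 × 0.007) + 10 = 100/0.077 + 10 ≈ 1308.7 mm ≈ 1.309 m.
Near limit Dn = s·(H − f)/(H + s − 2f) = 290 × (1308.7 − 10) / (1308.7 + 290 − 2 × 10) = 290 × 1298.7 / 1578.7 ≈ 238.57 mm.
Far limit Df = s·(H − f)/(H − s) = 290 × (1308.7 − 10) / (1308.7 − 290) = 290 × 1298.7 / 1018.7 ≈ 369.71 mm.
Depth of field = Df − Dn = 369.71 − 238.57 ≈ 131.14 mm.

131 mm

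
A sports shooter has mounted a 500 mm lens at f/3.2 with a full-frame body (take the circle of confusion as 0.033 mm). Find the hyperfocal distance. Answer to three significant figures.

Hyperfocal distance H = f²/(N·c) + f = 500²/(3.2 × 0.033) + 500 = 250000/0.1056 + 500 ≈ 2367924.2 mm ≈ 2370 m.

2370 m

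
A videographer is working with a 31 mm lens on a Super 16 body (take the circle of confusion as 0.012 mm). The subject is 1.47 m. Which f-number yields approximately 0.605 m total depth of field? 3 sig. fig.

f/11

Write h = H − f = f²/(N·c). The thin-lens limits are Dn = s·h/(h + (s−f)) and Df = s·h/(h − (s−f)), so DoF = Df − Dn = 2·s·(s−f)·h / (h² − (s−f)²).
That is a quadratic in h: DoF·h² − 2·s·(s−f)·h − DoF·(s−f)² = 0 ⇒ h = (s−f)·(s + √(s² + DoF²)) / DoF = 1439 × (1470 + √(1470² + 605²)) / 605 = 1439 × (1470 + 1589.63) / 605 ≈ 7277.4 mm.
Then N = f²/(c·h) = 31² / (0.012 × 7277.4) = 961 / 87.328 ≈ 11.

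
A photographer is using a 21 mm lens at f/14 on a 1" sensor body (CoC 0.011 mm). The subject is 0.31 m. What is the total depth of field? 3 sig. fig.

Hyperfocal distance H = f²/(N·c) + f = 21²/(14 × 0.011) + 21 = 441/0.154 + 21 ≈ 2884.6 mm ≈ 2.885 m.
Near limit Dn = s·(H − f)/(H + s − 2f) = 310 × (2884.6 − 21) / (2884.6 + 310 − 2 × 21) = 310 × 2863.6 / 3152.6 ≈ 281.583 mm.
Far limit Df = s·(H − f)/(H − s) = 310 × (2884.6 − 21) / (2884.6 − 310) = 310 × 2863.6 / 2574.6 ≈ 344.797 mm.
Depth of field = Df − Dn = 344.797 − 281.583 ≈ 63.214 mm.

63.2 mm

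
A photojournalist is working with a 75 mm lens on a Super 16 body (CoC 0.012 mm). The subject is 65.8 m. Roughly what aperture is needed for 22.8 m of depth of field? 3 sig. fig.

Write h = H − f = f²/(N·c). The thin-lens limits are Dn = s·h/(h + (s−f)) and Df = s·h/(h − (s−f)), so DoF = Df − Dn = 2·s·(s−f)·h / (h² − (s−f)²).
That is a quadratic in h: DoF·h² − 2·s·(s−f)·h − DoF·(s−f)² = 0 ⇒ h = (s−f)·(s + √(s² + DoF²)) / DoF = 65725 × (65800 + √(65800² + 22800²)) / 22800 = 65725 × (65800 + 69638.2) / 22800 ≈ 390424 mm.
Then N = f²/(c·h) = 75² / (0.012 × 390424) = 5625 / 4685.1 ≈ 1.20.

f/1.20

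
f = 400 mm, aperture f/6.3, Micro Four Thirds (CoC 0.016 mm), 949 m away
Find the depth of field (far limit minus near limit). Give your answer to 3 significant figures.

Hyperfocal distance H = f²/(N·c) + f = 400²/(6.3 × 0.016) + 400 = 160000/0.1008 + 400 ≈ 1587701.6 mm ≈ 1588 m.
Near limit Dn = s·(H − f)/(H + s − 2f) = 949000 × (1587701.6 − 400) / (1587701.6 + 949000 − 2 × 400) = 949000 × 1587301.6 / 2535901.6 ≈ 594009 mm.
Far limit Df = s·(H − f)/(H − s) = 949000 × (1587701.6 − 400) / (1587701.6 − 949000) = 949000 × 1587301.6 / 638701.6 ≈ 2358455 mm.
Depth of field = Df − Dn = 2358455 − 594009 ≈ 1764446 mm ≈ 1760 m.

1760 m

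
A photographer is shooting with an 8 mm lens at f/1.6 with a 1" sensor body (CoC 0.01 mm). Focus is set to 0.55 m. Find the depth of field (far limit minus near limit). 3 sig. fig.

Hyperfocal distance H = f²/(N·c) + f = 8²/(1.6 × 0.01) + 8 = 64/0.016 + 8 ≈ 4008.0 mm ≈ 4.008 m.
Near limit Dn = s·(H − f)/(H + s − 2f) = 550 × (4008.0 − 8) / (4008.0 + 550 − 2 × 8) = 550 × 4000.0 / 4542.0 ≈ 484.37 mm.
Far limit Df = s·(H − f)/(H − s) = 550 × (4008.0 − 8) / (4008.0 − 550) = 550 × 4000.0 / 3458.0 ≈ 636.21 mm.
Depth of field = Df − Dn = 636.21 − 484.37 ≈ 151.84 mm.

152 mm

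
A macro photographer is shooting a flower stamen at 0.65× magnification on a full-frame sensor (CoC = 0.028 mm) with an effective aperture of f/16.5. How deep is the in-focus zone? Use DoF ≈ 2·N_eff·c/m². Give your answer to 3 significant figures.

At magnification m, DoF ≈ 2·N_eff·c/m² = 2 × 16.5 × 0.028 / 0.65² = 0.924 / 0.4225 ≈ 2.19 mm.

2.19 mm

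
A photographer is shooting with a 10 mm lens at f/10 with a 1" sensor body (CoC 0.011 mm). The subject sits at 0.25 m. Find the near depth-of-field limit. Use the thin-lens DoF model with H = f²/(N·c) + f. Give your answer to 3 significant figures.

Hyperfocal distance H = f²/(N·c) + f = 10²/(10 × 0.011) + 10 = 100/0.11 + 10 ≈ 919.1 mm ≈ 0.919 m.
Near limit Dn = s·(H − f)/(H + s − 2f) = 250 × (919.1 − 10) / (919.1 + 250 − 2 × 10) = 250 × 909.1 / 1149.1 ≈ 197.78 mm.

198 mm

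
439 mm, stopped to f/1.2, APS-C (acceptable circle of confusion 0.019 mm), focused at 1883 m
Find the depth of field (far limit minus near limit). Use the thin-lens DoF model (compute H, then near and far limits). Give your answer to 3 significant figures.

883 m

Hyperfocal distance H = f²/(N·c) + f = 439²/(1.2 × 0.019) + 439 = 192721/0.0228 + 439 ≈ 8453114.4 mm ≈ 8453 m.
Near limit Dn = s·(H − f)/(H + s − 2f) = 1883000 × (8453114.4 − 439) / (8453114.4 + 1883000 − 2 × 439) = 1883000 × 8452675.4 / 10335236.4 ≈ 1540012 mm.
Far limit Df = s·(H − f)/(H − s) = 1883000 × (8453114.4 − 439) / (8453114.4 − 1883000) = 1883000 × 8452675.4 / 6570114.4 ≈ 2422543 mm.
Depth of field = Df − Dn = 2422543 − 1540012 ≈ 882531 mm ≈ 883 m.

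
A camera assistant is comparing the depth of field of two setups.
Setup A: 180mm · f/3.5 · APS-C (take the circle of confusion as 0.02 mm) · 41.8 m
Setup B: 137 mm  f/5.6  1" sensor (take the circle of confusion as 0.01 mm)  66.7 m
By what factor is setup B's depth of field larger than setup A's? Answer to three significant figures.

3.64

Setup A: H = 180²/(3.5×0.02) + 180 ≈ 463037.1 mm; DoF = Df − Dn = 45930.0 − 38351.4 ≈ 7578.6 mm.
Setup B: H = 137²/(5.6×0.01) + 137 ≈ 335297.7 mm; DoF = Df − Dn = 83229 − 55648 ≈ 27581 mm.
Ratio = 27581 / 7578.6 ≈ 3.64.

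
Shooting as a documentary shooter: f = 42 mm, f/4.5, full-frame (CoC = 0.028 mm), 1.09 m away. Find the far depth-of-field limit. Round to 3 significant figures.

1.18 m

Hyperfocal distance H = f²/(N·c) + f = 42²/(4.5 × 0.028) + 42 = 1764/0.126 + 42 ≈ 14042.0 mm ≈ 14.04 m.
Far limit Df = s·(H − f)/(H − s) = 1090 × (14042.0 − 42) / (14042.0 − 1090) = 1090 × 14000.0 / 12952.0 ≈ 1178.2 mm ≈ 1.18 m.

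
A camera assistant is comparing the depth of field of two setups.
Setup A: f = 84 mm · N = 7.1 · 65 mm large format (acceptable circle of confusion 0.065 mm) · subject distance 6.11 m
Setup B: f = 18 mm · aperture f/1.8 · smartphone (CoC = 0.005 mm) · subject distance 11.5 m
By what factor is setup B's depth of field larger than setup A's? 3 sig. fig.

1.43

Setup A: H = 84²/(7.1×0.065) + 84 ≈ 15373.3 mm; DoF = Df − Dn = 10084.7 − 4382.7 ≈ 5702.0 mm.
Setup B: H = 18²/(1.8×0.005) + 18 ≈ 36018.0 mm; DoF = Df − Dn = 16885.6 − 8719.1 ≈ 8166.5 mm.
Ratio = 8166.5 / 5702.0 ≈ 1.43.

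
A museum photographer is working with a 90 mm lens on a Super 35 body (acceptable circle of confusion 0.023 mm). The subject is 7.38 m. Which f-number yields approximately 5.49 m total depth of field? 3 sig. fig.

Write h = H − f = f²/(N·c). The thin-lens limits are Dn = s·h/(h + (s−f)) and Df = s·h/(h − (s−f)), so DoF = Df − Dn = 2·s·(s−f)·h / (h² − (s−f)²).
That is a quadratic in h: DoF·h² − 2·s·(s−f)·h − DoF·(s−f)² = 0 ⇒ h = (s−f)·(s + √(s² + DoF²)) / DoF = 7290 × (7380 + √(7380² + 5490²)) / 5490 = 7290 × (7380 + 9198.07) / 5490 ≈ 22014 mm.
Then N = f²/(c·h) = 90² / (0.023 × 22014) = 8100 / 506.31 ≈ 16.

f/16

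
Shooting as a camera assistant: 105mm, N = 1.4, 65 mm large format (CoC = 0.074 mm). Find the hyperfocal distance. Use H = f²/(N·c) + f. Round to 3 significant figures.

Hyperfocal distance H = f²/(N·c) + f = 105²/(1.4 × 0.074) + 105 = 11025/0.1036 + 105 ≈ 106523.9 mm ≈ 107 m.

107 m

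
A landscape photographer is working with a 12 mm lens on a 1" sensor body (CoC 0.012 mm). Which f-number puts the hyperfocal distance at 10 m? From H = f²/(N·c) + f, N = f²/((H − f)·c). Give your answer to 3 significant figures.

Rearrange H = f²/(N·c) + f for N: N = f² / ((H − f)·c).
N = 12² / ((10000 − 12) × 0.012) = 144 / 119.9 ≈ 1.20.

f/1.20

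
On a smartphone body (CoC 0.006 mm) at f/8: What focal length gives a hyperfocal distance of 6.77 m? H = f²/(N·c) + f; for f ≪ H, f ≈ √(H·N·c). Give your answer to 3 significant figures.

From H = f²/(N·c) + f, with f ≪ H: f ≈ √(H·N·c) = √(6770 × 8 × 0.006) = √324.96 ≈ 18.03 mm.
The +f correction barely moves this — solving exactly, f² + N·c·f − N·c·H = 0 ⇒ f = (−N·c + √((N·c)² + 4·N·c·H))/2 = (−0.048 + √1299.8)/2 ≈ 18.003 mm, so f ≈ 18.0 mm.

18.0 mm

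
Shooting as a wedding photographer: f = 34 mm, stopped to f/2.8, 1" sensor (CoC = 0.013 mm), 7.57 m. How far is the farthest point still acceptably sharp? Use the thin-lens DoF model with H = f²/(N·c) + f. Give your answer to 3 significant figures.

Hyperfocal distance H = f²/(N·c) + f = 34²/(2.8 × 0.013) + 34 = 1156/0.0364 + 34 ≈ 31792.2 mm ≈ 31.79 m.
Far limit Df = s·(H − f)/(H − s) = 7570 × (31792.2 − 34) / (31792.2 − 7570) = 7570 × 31758.2 / 24222.2 ≈ 9925.2 mm ≈ 9.93 m.

9.93 m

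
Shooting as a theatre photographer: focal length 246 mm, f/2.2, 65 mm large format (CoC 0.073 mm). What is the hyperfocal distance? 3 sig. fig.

377 m

Hyperfocal distance H = f²/(N·c) + f = 246²/(2.2 × 0.073) + 246 = 60516/0.1606 + 246 ≈ 377058.0 mm ≈ 377 m.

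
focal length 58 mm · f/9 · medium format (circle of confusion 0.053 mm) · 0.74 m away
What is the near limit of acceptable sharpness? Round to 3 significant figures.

Hyperfocal distance H = f²/(N·c) + f = 58²/(9 × 0.053) + 58 = 3364/0.477 + 58 ≈ 7110.4 mm ≈ 7.110 m.
Near limit Dn = s·(H − f)/(H + s − 2f) = 740 × (7110.4 − 58) / (7110.4 + 740 − 2 × 58) = 740 × 7052.4 / 7734.4 ≈ 674.75 mm ≈ 0.675 m.

0.675 m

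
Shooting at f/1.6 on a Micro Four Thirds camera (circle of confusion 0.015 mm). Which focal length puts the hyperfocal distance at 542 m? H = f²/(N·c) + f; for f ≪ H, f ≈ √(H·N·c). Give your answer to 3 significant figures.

114 mm

From H = f²/(N·c) + f, with f ≪ H: f ≈ √(H·N·c) = √(542000 × 1.6 × 0.015) = √13008 ≈ 114.1 mm.
The +f correction barely moves this — solving exactly, f² + N·c·f − N·c·H = 0 ⇒ f = (−N·c + √((N·c)² + 4·N·c·H))/2 = (−0.024 + √52032)/2 ≈ 114.04 mm, so f ≈ 114 mm.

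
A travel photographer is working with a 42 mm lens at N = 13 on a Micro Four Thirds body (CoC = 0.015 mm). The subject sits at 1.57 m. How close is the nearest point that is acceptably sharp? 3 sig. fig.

1.34 m

Hyperfocal distance H = f²/(N·c) + f = 42²/(13 × 0.015) + 42 = 1764/0.195 + 42 ≈ 9088.2 mm ≈ 9.088 m.
Near limit Dn = s·(H − f)/(H + s − 2f) = 1570 × (9088.2 − 42) / (9088.2 + 1570 − 2 × 42) = 1570 × 9046.2 / 10574.2 ≈ 1343.1 mm ≈ 1.34 m.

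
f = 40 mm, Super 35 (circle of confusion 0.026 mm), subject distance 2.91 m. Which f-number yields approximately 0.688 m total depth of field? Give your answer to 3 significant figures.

Write h = H − f = f²/(N·c). The thin-lens limits are Dn = s·h/(h + (s−f)) and Df = s·h/(h − (s−f)), so DoF = Df − Dn = 2·s·(s−f)·h / (h² − (s−f)²).
That is a quadratic in h: DoF·h² − 2·s·(s−f)·h − DoF·(s−f)² = 0 ⇒ h = (s−f)·(s + √(s² + DoF²)) / DoF = 2870 × (2910 + √(2910² + 688²)) / 688 = 2870 × (2910 + 2990.22) / 688 ≈ 24613 mm.
Then N = f²/(c·h) = 40² / (0.026 × 24613) = 1600 / 639.93 ≈ 2.50.

f/2.50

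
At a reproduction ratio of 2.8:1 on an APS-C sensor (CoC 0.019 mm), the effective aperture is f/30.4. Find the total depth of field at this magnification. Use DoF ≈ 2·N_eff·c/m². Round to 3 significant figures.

0.147 mm

At magnification m, DoF ≈ 2·N_eff·c/m² = 2 × 30.4 × 0.019 / 2.8² = 1.155 / 7.84 ≈ 0.147 mm.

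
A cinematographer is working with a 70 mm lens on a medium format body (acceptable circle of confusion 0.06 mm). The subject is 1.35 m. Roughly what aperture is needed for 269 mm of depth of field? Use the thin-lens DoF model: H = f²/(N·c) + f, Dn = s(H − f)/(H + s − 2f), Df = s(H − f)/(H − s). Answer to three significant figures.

f/6.29

Write h = H − f = f²/(N·c). The thin-lens limits are Dn = s·h/(h + (s−f)) and Df = s·h/(h − (s−f)), so DoF = Df − Dn = 2·s·(s−f)·h / (h² − (s−f)²).
That is a quadratic in h: DoF·h² − 2·s·(s−f)·h − DoF·(s−f)² = 0 ⇒ h = (s−f)·(s + √(s² + DoF²)) / DoF = 1280 × (1350 + √(1350² + 269²)) / 269 = 1280 × (1350 + 1376.54) / 269 ≈ 12974 mm.
Then N = f²/(c·h) = 70² / (0.06 × 12974) = 4900 / 778.43 ≈ 6.29.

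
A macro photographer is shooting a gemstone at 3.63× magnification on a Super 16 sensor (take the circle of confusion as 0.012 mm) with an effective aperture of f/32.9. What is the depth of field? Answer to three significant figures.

0.0599 mm

At magnification m, DoF ≈ 2·N_eff·c/m² = 2 × 32.9 × 0.012 / 3.63² = 0.7896 / 13.18 ≈ 0.0599 mm.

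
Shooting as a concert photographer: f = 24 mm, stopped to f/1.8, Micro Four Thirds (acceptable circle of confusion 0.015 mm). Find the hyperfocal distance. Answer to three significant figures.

21.4 m

Hyperfocal distance H = f²/(N·c) + f = 24²/(1.8 × 0.015) + 24 = 576/0.027 + 24 ≈ 21357.3 mm ≈ 21.4 m.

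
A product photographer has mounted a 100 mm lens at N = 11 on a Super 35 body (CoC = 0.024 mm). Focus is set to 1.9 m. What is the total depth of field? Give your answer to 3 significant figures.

181 mm

Hyperfocal distance H = f²/(N·c) + f = 100²/(11 × 0.024) + 100 = 10000/0.264 + 100 ≈ 37978.8 mm ≈ 37.98 m.
Near limit Dn = s·(H − f)/(H + s − 2f) = 1900 × (37978.8 − 100) / (37978.8 + 1900 − 2 × 100) = 1900 × 37878.8 / 39678.8 ≈ 1813.81 mm.
Far limit Df = s·(H − f)/(H − s) = 1900 × (37978.8 − 100) / (37978.8 − 1900) = 1900 × 37878.8 / 36078.8 ≈ 1994.79 mm.
Depth of field = Df − Dn = 1994.79 − 1813.81 ≈ 180.98 mm.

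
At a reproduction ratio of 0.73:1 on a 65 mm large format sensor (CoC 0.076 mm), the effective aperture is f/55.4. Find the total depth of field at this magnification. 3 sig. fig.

At magnification m, DoF ≈ 2·N_eff·c/m² = 2 × 55.4 × 0.076 / 0.73² = 8.421 / 0.5329 ≈ 15.8 mm.

15.8 mm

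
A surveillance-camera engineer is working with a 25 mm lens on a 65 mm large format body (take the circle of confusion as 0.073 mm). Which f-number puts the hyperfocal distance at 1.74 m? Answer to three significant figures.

Rearrange H = f²/(N·c) + f for N: N = f² / ((H − f)·c).
N = 25² / ((1740 − 25) × 0.073) = 625 / 125.2 ≈ 4.99.

f/4.99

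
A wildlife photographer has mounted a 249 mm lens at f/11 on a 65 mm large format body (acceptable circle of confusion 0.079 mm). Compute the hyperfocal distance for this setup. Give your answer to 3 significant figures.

71.6 m

Hyperfocal distance H = f²/(N·c) + f = 249²/(11 × 0.079) + 249 = 62001/0.869 + 249 ≈ 71596.5 mm ≈ 71.6 m.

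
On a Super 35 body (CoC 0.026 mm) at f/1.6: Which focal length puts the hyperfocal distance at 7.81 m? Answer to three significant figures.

From H = f²/(N·c) + f, with f ≪ H: f ≈ √(H·N·c) = √(7810 × 1.6 × 0.026) = √324.90 ≈ 18.02 mm.
The +f correction barely moves this — solving exactly, f² + N·c·f − N·c·H = 0 ⇒ f = (−N·c + √((N·c)² + 4·N·c·H))/2 = (−0.0416 + √1299.6)/2 ≈ 18.004 mm, so f ≈ 18.0 mm.

18.0 mm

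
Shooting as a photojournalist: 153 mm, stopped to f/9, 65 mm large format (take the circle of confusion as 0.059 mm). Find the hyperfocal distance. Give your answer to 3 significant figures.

Hyperfocal distance H = f²/(N·c) + f = 153²/(9 × 0.059) + 153 = 23409/0.531 + 153 ≈ 44237.7 mm ≈ 44.2 m.

44.2 m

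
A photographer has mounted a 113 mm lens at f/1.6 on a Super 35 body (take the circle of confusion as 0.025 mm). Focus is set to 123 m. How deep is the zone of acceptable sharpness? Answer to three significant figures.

Hyperfocal distance H = f²/(N·c) + f = 113²/(1.6 × 0.025) + 113 = 12769/0.04 + 113 ≈ 319338.0 mm ≈ 319.3 m.
Near limit Dn = s·(H − f)/(H + s − 2f) = 123000 × (319338.0 − 113) / (319338.0 + 123000 − 2 × 113) = 123000 × 319225.0 / 442112.0 ≈ 88812 mm.
Far limit Df = s·(H − f)/(H − s) = 123000 × (319338.0 − 113) / (319338.0 − 123000) = 123000 × 319225.0 / 196338.0 ≈ 199985 mm.
Depth of field = Df − Dn = 199985 − 88812 ≈ 111173 mm ≈ 111 m.

111 m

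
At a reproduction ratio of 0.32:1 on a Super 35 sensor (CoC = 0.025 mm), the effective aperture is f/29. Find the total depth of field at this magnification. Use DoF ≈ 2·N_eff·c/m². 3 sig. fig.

14.2 mm

At magnification m, DoF ≈ 2·N_eff·c/m² = 2 × 29 × 0.025 / 0.32² = 1.45 / 0.1024 ≈ 14.2 mm.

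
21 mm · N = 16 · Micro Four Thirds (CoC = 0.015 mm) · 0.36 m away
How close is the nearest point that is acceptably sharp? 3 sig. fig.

304 mm

Hyperfocal distance H = f²/(N·c) + f = 21²/(16 × 0.015) + 21 = 441/0.24 + 21 ≈ 1858.5 mm ≈ 1.859 m.
Near limit Dn = s·(H − f)/(H + s − 2f) = 360 × (1858.5 − 21) / (1858.5 + 360 − 2 × 21) = 360 × 1837.5 / 2176.5 ≈ 303.93 mm.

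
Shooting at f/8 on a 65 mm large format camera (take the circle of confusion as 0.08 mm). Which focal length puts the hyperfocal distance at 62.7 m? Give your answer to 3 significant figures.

From H = f²/(N·c) + f, with f ≪ H: f ≈ √(H·N·c) = √(62700 × 8 × 0.08) = √40128 ≈ 200.3 mm.
The +f correction barely moves this — solving exactly, f² + N·c·f − N·c·H = 0 ⇒ f = (−N·c + √((N·c)² + 4·N·c·H))/2 = (−0.64 + √160512)/2 ≈ 200.00 mm, so f ≈ 200 mm.

200 mm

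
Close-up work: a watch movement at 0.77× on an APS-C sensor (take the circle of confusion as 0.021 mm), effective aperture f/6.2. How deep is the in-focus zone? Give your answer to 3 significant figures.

At magnification m, DoF ≈ 2·N_eff·c/m² = 2 × 6.2 × 0.021 / 0.77² = 0.2604 / 0.5929 ≈ 0.439 mm.

0.439 mm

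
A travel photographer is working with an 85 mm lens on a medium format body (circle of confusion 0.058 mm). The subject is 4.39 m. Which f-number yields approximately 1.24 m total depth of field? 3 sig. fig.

f/4.01

Write h = H − f = f²/(N·c). The thin-lens limits are Dn = s·h/(h + (s−f)) and Df = s·h/(h − (s−f)), so DoF = Df − Dn = 2·s·(s−f)·h / (h² − (s−f)²).
That is a quadratic in h: DoF·h² − 2·s·(s−f)·h − DoF·(s−f)² = 0 ⇒ h = (s−f)·(s + √(s² + DoF²)) / DoF = 4305 × (4390 + √(4390² + 1240²)) / 1240 = 4305 × (4390 + 4561.77) / 1240 ≈ 31079 mm.
Then N = f²/(c·h) = 85² / (0.058 × 31079) = 7225 / 1802.6 ≈ 4.01.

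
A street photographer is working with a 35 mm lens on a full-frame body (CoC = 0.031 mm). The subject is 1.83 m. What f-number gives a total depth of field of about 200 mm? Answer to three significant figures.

Write h = H − f = f²/(N·c). The thin-lens limits are Dn = s·h/(h + (s−f)) and Df = s·h/(h − (s−f)), so DoF = Df − Dn = 2·s·(s−f)·h / (h² − (s−f)²).
That is a quadratic in h: DoF·h² − 2·s·(s−f)·h − DoF·(s−f)² = 0 ⇒ h = (s−f)·(s + √(s² + DoF²)) / DoF = 1795 × (1830 + √(1830² + 200²)) / 200 = 1795 × (1830 + 1840.90) / 200 ≈ 32946 mm.
Then N = f²/(c·h) = 35² / (0.031 × 32946) = 1225 / 1021.3 ≈ 1.20.

f/1.20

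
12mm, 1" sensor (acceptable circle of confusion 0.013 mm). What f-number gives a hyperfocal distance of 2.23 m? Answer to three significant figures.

Rearrange H = f²/(N·c) + f for N: N = f² / ((H − f)·c).
N = 12² / ((2230 − 12) × 0.013) = 144 / 28.83 ≈ 4.99.

f/4.99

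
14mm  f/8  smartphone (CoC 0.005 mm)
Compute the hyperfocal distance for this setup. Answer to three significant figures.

Hyperfocal distance H = f²/(N·c) + f = 14²/(8 × 0.005) + 14 = 196/0.04 + 14 ≈ 4914.0 mm ≈ 4.91 m.

4.91 m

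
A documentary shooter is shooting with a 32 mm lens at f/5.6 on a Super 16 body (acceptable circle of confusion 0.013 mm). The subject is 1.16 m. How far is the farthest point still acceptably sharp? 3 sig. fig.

Hyperfocal distance H = f²/(N·c) + f = 32²/(5.6 × 0.013) + 32 = 1024/0.0728 + 32 ≈ 14097.9 mm ≈ 14.10 m.
Far limit Df = s·(H − f)/(H − s) = 1160 × (14097.9 − 32) / (14097.9 − 1160) = 1160 × 14065.9 / 12937.9 ≈ 1261.1 mm ≈ 1.26 m.

1.26 m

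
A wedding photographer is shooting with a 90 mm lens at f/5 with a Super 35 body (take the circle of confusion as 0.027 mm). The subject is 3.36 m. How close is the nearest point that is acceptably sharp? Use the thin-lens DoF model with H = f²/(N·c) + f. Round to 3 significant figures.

3.19 m

Hyperfocal distance H = f²/(N·c) + f = 90²/(5 × 0.027) + 90 = 8100/0.135 + 90 ≈ 60090.0 mm ≈ 60.09 m.
Near limit Dn = s·(H − f)/(H + s − 2f) = 3360 × (60090.0 − 90) / (60090.0 + 3360 − 2 × 90) = 3360 × 60000.0 / 63270.0 ≈ 3186.3 mm ≈ 3.19 m.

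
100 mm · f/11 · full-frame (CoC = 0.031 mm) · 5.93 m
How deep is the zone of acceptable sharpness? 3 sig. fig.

Hyperfocal distance H = f²/(N·c) + f = 100²/(11 × 0.031) + 100 = 10000/0.341 + 100 ≈ 29425.5 mm ≈ 29.43 m.
Near limit Dn = s·(H − f)/(H + s − 2f) = 5930 × (29425.5 − 100) / (29425.5 + 5930 − 2 × 100) = 5930 × 29325.5 / 35155.5 ≈ 4946.6 mm.
Far limit Df = s·(H − f)/(H − s) = 5930 × (29425.5 − 100) / (29425.5 − 5930) = 5930 × 29325.5 / 23495.5 ≈ 7401.4 mm.
Depth of field = Df − Dn = 7401.4 − 4946.6 ≈ 2454.8 mm ≈ 2.45 m.

2.45 m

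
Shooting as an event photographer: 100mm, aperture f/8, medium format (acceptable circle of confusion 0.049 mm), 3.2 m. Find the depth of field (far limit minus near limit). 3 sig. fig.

Hyperfocal distance H = f²/(N·c) + f = 100²/(8 × 0.049) + 100 = 10000/0.392 + 100 ≈ 25610.2 mm ≈ 25.61 m.
Near limit Dn = s·(H − f)/(H + s − 2f) = 3200 × (25610.2 − 100) / (25610.2 + 3200 − 2 × 100) = 3200 × 25510.2 / 28610.2 ≈ 2853.27 mm.
Far limit Df = s·(H − f)/(H − s) = 3200 × (25610.2 − 100) / (25610.2 − 3200) = 3200 × 25510.2 / 22410.2 ≈ 3642.66 mm.
Depth of field = Df − Dn = 3642.66 − 2853.27 ≈ 789.39 mm ≈ 0.789 m.

0.789 m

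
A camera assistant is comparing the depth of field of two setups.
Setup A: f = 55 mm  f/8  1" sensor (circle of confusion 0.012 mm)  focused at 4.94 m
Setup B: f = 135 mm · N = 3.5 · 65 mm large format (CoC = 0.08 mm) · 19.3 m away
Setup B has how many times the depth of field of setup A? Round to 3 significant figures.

Setup A: H = 55²/(8×0.012) + 55 ≈ 31565.4 mm; DoF = Df − Dn = 5846.3 − 4277.0 ≈ 1569.3 mm.
Setup B: H = 135²/(3.5×0.08) + 135 ≈ 65224.3 mm; DoF = Df − Dn = 27354 − 14910 ≈ 12444 mm.
Ratio = 12444 / 1569.3 ≈ 7.93.

7.93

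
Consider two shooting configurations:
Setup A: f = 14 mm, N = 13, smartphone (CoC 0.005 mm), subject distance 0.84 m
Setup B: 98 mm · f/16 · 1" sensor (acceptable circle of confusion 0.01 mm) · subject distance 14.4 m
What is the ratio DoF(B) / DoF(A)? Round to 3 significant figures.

Setup A: H = 14²/(13×0.005) + 14 ≈ 3029.4 mm; DoF = Df − Dn = 1156.91 − 659.38 ≈ 497.53 mm.
Setup B: H = 98²/(16×0.01) + 98 ≈ 60123.0 mm; DoF = Df − Dn = 18904.3 − 11629.2 ≈ 7275.1 mm.
Ratio = 7275.1 / 497.53 ≈ 14.6.

14.6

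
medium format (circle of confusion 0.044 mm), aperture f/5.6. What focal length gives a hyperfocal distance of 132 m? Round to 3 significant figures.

180 mm

From H = f²/(N·c) + f, with f ≪ H: f ≈ √(H·N·c) = √(132000 × 5.6 × 0.044) = √32525 ≈ 180.3 mm.
The +f correction barely moves this — solving exactly, f² + N·c·f − N·c·H = 0 ⇒ f = (−N·c + √((N·c)² + 4·N·c·H))/2 = (−0.2464 + √130099)/2 ≈ 180.22 mm, so f ≈ 180 mm.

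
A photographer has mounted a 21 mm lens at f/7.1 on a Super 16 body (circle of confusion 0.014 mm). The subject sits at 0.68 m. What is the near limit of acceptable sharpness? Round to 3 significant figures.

0.592 m

Hyperfocal distance H = f²/(N·c) + f = 21²/(7.1 × 0.014) + 21 = 441/0.0994 + 21 ≈ 4457.6 mm ≈ 4.458 m.
Near limit Dn = s·(H − f)/(H + s − 2f) = 680 × (4457.6 − 21) / (4457.6 + 680 − 2 × 21) = 680 × 4436.6 / 5095.6 ≈ 592.06 mm ≈ 0.592 m.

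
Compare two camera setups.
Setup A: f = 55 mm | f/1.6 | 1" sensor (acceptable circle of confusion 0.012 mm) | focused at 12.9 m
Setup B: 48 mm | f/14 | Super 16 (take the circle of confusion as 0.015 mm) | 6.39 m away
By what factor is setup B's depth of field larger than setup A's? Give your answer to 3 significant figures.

Setup A: H = 55²/(1.6×0.012) + 55 ≈ 157607.1 mm; DoF = Df − Dn = 14045.1 − 11927.6 ≈ 2117.5 mm.
Setup B: H = 48²/(14×0.015) + 48 ≈ 11019.4 mm; DoF = Df − Dn = 15144 − 4049 ≈ 11095 mm.
Ratio = 11095 / 2117.5 ≈ 5.24.

5.24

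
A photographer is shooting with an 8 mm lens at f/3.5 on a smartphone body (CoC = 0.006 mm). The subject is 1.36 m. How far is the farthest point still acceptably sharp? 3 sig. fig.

Hyperfocal distance H = f²/(N·c) + f = 8²/(3.5 × 0.006) + 8 = 64/0.021 + 8 ≈ 3055.6 mm ≈ 3.056 m.
Far limit Df = s·(H − f)/(H − s) = 1360 × (3055.6 − 8) / (3055.6 − 1360) = 1360 × 3047.6 / 1695.6 ≈ 2444.4 mm ≈ 2.44 m.

2.44 m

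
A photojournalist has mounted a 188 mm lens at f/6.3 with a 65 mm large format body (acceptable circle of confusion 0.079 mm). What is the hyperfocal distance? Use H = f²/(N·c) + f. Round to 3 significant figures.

71.2 m

Hyperfocal distance H = f²/(N·c) + f = 188²/(6.3 × 0.079) + 188 = 35344/0.4977 + 188 ≈ 71202.7 mm ≈ 71.2 m.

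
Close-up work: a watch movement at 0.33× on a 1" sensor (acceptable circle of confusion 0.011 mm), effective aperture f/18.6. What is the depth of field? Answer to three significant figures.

At magnification m, DoF ≈ 2·N_eff·c/m² = 2 × 18.6 × 0.011 / 0.33² = 0.4092 / 0.1089 ≈ 3.76 mm.

3.76 mm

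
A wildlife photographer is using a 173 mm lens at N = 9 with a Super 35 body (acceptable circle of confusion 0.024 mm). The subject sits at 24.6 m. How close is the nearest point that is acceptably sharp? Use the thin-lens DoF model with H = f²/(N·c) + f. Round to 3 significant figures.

20.9 m

Hyperfocal distance H = f²/(N·c) + f = 173²/(9 × 0.024) + 173 = 29929/0.216 + 173 ≈ 138733.2 mm ≈ 138.7 m.
Near limit Dn = s·(H − f)/(H + s − 2f) = 24600 × (138733.2 − 173) / (138733.2 + 24600 − 2 × 173) = 24600 × 138560.2 / 162987.2 ≈ 20913 mm ≈ 20.9 m.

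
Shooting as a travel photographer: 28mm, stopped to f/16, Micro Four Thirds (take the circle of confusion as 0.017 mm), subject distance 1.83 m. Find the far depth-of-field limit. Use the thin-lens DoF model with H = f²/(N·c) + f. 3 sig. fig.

Hyperfocal distance H = f²/(N·c) + f = 28²/(16 × 0.017) + 28 = 784/0.272 + 28 ≈ 2910.4 mm ≈ 2.910 m.
Far limit Df = s·(H − f)/(H − s) = 1830 × (2910.4 − 28) / (2910.4 − 1830) = 1830 × 2882.4 / 1080.4 ≈ 4882.4 mm ≈ 4.88 m.

4.88 m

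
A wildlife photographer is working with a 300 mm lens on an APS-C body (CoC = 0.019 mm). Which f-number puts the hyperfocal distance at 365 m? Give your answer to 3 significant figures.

Rearrange H = f²/(N·c) + f for N: N = f² / ((H − f)·c).
N = 300² / ((365000 − 300) × 0.019) = 90000 / 6929 ≈ 13.

f/13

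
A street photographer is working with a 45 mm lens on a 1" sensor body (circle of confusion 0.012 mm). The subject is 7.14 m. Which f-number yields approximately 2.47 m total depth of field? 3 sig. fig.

Write h = H − f = f²/(N·c). The thin-lens limits are Dn = s·h/(h + (s−f)) and Df = s·h/(h − (s−f)), so DoF = Df − Dn = 2·s·(s−f)·h / (h² − (s−f)²).
That is a quadratic in h: DoF·h² − 2·s·(s−f)·h − DoF·(s−f)² = 0 ⇒ h = (s−f)·(s + √(s² + DoF²)) / DoF = 7095 × (7140 + √(7140² + 2470²)) / 2470 = 7095 × (7140 + 7555.16) / 2470 ≈ 42211 mm.
Then N = f²/(c·h) = 45² / (0.012 × 42211) = 2025 / 506.54 ≈ 4.

f/4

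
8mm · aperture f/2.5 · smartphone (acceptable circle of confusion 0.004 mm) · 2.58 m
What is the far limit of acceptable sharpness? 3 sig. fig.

4.31 m

Hyperfocal distance H = f²/(N·c) + f = 8²/(2.5 × 0.004) + 8 = 64/0.01 + 8 ≈ 6408.0 mm ≈ 6.408 m.
Far limit Df = s·(H − f)/(H − s) = 2580 × (6408.0 − 8) / (6408.0 − 2580) = 2580 × 6400.0 / 3828.0 ≈ 4313.5 mm ≈ 4.31 m.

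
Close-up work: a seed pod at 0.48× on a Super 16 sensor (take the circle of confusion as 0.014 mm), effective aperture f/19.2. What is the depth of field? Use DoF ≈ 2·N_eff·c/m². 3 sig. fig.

2.33 mm

At magnification m, DoF ≈ 2·N_eff·c/m² = 2 × 19.2 × 0.014 / 0.48² = 0.5376 / 0.2304 ≈ 2.33 mm.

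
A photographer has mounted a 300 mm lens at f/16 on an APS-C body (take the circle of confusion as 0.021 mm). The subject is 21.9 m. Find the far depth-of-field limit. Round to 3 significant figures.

Hyperfocal distance H = f²/(N·c) + f = 300²/(16 × 0.021) + 300 = 90000/0.336 + 300 ≈ 268157.1 mm ≈ 268.2 m.
Far limit Df = s·(H − f)/(H − s) = 21900 × (268157.1 − 300) / (268157.1 − 21900) = 21900 × 267857.1 / 246257.1 ≈ 23821 mm ≈ 23.8 m.

23.8 m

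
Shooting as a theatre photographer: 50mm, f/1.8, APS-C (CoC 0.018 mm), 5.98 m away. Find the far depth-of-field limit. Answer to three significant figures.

6.48 m

Hyperfocal distance H = f²/(N·c) + f = 50²/(1.8 × 0.018) + 50 = 2500/0.0324 + 50 ≈ 77210.5 mm ≈ 77.21 m.
Far limit Df = s·(H − f)/(H − s) = 5980 × (77210.5 − 50) / (77210.5 − 5980) = 5980 × 77160.5 / 71230.5 ≈ 6477.8 mm ≈ 6.48 m.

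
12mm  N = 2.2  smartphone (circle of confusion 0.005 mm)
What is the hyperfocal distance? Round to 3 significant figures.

13.1 m

Hyperfocal distance H = f²/(N·c) + f = 12²/(2.2 × 0.005) + 12 = 144/0.011 + 12 ≈ 13102.9 mm ≈ 13.1 m.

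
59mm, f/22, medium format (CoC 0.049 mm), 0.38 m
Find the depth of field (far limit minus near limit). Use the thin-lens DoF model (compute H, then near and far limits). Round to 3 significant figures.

Hyperfocal distance H = f²/(N·c) + f = 59²/(22 × 0.049) + 59 = 3481/1.078 + 59 ≈ 3288.1 mm ≈ 3.288 m.
Near limit Dn = s·(H − f)/(H + s − 2f) = 380 × (3288.1 − 59) / (3288.1 + 380 − 2 × 59) = 380 × 3229.1 / 3550.1 ≈ 345.641 mm.
Far limit Df = s·(H − f)/(H − s) = 380 × (3288.1 − 59) / (3288.1 − 380) = 380 × 3229.1 / 2908.1 ≈ 421.945 mm.
Depth of field = Df − Dn = 421.945 − 345.641 ≈ 76.304 mm.

76.3 mm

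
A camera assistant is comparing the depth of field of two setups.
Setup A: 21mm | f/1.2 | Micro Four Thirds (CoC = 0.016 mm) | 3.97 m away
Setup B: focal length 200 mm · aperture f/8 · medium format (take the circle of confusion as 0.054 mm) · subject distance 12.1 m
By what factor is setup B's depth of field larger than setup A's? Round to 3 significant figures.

2.25

Setup A: H = 21²/(1.2×0.016) + 21 ≈ 22989.8 mm; DoF = Df − Dn = 4794.3 − 3387.6 ≈ 1406.7 mm.
Setup B: H = 200²/(8×0.054) + 200 ≈ 92792.6 mm; DoF = Df − Dn = 13884.4 − 10722.0 ≈ 3162.4 mm.
Ratio = 3162.4 / 1406.7 ≈ 2.25.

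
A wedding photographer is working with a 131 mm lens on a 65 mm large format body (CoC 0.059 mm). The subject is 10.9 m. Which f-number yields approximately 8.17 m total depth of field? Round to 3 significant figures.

f/9

Write h = H − f = f²/(N·c). The thin-lens limits are Dn = s·h/(h + (s−f)) and Df = s·h/(h − (s−f)), so DoF = Df − Dn = 2·s·(s−f)·h / (h² − (s−f)²).
That is a quadratic in h: DoF·h² − 2·s·(s−f)·h − DoF·(s−f)² = 0 ⇒ h = (s−f)·(s + √(s² + DoF²)) / DoF = 10769 × (10900 + √(10900² + 8170²)) / 8170 = 10769 × (10900 + 13622.0) / 8170 ≈ 32323 mm.
Then N = f²/(c·h) = 131² / (0.059 × 32323) = 17161 / 1907.0 ≈ 9.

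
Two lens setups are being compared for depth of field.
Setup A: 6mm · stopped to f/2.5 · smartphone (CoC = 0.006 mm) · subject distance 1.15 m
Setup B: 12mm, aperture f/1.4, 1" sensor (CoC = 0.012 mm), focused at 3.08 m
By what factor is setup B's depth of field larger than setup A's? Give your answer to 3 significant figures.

Setup A: H = 6²/(2.5×0.006) + 6 ≈ 2406.0 mm; DoF = Df − Dn = 2197.5 − 778.8 ≈ 1418.7 mm.
Setup B: H = 12²/(1.4×0.012) + 12 ≈ 8583.4 mm; DoF = Df − Dn = 4797.0 − 2268.2 ≈ 2528.8 mm.
Ratio = 2528.8 / 1418.7 ≈ 1.78.

1.78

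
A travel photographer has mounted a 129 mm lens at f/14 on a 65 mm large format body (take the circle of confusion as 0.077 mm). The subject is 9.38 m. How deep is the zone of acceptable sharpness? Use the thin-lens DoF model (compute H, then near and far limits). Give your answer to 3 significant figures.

Hyperfocal distance H = f²/(N·c) + f = 129²/(14 × 0.077) + 129 = 16641/1.078 + 129 ≈ 15565.9 mm ≈ 15.57 m.
Near limit Dn = s·(H − f)/(H + s − 2f) = 9380 × (15565.9 − 129) / (15565.9 + 9380 − 2 × 129) = 9380 × 15436.9 / 24687.9 ≈ 5865 mm.
Far limit Df = s·(H − f)/(H − s) = 9380 × (15565.9 − 129) / (15565.9 − 9380) = 9380 × 15436.9 / 6185.9 ≈ 23408 mm.
Depth of field = Df − Dn = 23408 − 5865 ≈ 17543 mm ≈ 17.5 m.

17.5 m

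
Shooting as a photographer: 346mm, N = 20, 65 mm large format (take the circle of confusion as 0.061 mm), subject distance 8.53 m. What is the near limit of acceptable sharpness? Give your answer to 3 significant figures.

Hyperfocal distance H = f²/(N·c) + f = 346²/(20 × 0.061) + 346 = 119716/1.22 + 346 ≈ 98473.9 mm ≈ 98.47 m.
Near limit Dn = s·(H − f)/(H + s − 2f) = 8530 × (98473.9 − 346) / (98473.9 + 8530 − 2 × 346) = 8530 × 98127.9 / 106311.9 ≈ 7873.4 mm ≈ 7.87 m.

7.87 m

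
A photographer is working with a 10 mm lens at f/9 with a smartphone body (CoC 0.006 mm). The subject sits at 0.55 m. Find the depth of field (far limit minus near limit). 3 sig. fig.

Hyperfocal distance H = f²/(N·c) + f = 10²/(9 × 0.006) + 10 = 100/0.054 + 10 ≈ 1861.9 mm ≈ 1.862 m.
Near limit Dn = s·(H − f)/(H + s − 2f) = 550 × (1861.9 − 10) / (1861.9 + 550 − 2 × 10) = 550 × 1851.9 / 2391.9 ≈ 425.83 mm.
Far limit Df = s·(H − f)/(H − s) = 550 × (1861.9 − 10) / (1861.9 − 550) = 550 × 1851.9 / 1311.9 ≈ 776.40 mm.
Depth of field = Df − Dn = 776.40 − 425.83 ≈ 350.57 mm.

351 mm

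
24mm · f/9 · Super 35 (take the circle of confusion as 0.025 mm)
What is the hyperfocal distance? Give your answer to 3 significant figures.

2.58 m

Hyperfocal distance H = f²/(N·c) + f = 24²/(9 × 0.025) + 24 = 576/0.225 + 24 ≈ 2584.0 mm ≈ 2.58 m.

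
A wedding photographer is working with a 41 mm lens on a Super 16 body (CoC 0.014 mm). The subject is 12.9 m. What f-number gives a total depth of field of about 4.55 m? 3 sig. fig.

Write h = H − f = f²/(N·c). The thin-lens limits are Dn = s·h/(h + (s−f)) and Df = s·h/(h − (s−f)), so DoF = Df − Dn = 2·s·(s−f)·h / (h² − (s−f)²).
That is a quadratic in h: DoF·h² − 2·s·(s−f)·h − DoF·(s−f)² = 0 ⇒ h = (s−f)·(s + √(s² + DoF²)) / DoF = 12859 × (12900 + √(12900² + 4550²)) / 4550 = 12859 × (12900 + 13678.9) / 4550 ≈ 75116 mm.
Then N = f²/(c·h) = 41² / (0.014 × 75116) = 1681 / 1051.6 ≈ 1.60.

f/1.60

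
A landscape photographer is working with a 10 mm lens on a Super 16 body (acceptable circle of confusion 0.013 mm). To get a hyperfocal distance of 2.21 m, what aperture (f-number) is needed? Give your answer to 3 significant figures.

Rearrange H = f²/(N·c) + f for N: N = f² / ((H − f)·c).
N = 10² / ((2210 − 10) × 0.013) = 100 / 28.60 ≈ 3.50.

f/3.50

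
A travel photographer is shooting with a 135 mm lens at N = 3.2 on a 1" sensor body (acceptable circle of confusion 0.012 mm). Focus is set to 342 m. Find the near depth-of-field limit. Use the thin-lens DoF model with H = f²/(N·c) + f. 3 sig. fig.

199 m

Hyperfocal distance H = f²/(N·c) + f = 135²/(3.2 × 0.012) + 135 = 18225/0.0384 + 135 ≈ 474744.4 mm ≈ 474.7 m.
Near limit Dn = s·(H − f)/(H + s − 2f) = 342000 × (474744.4 − 135) / (474744.4 + 342000 − 2 × 135) = 342000 × 474609.4 / 816474.4 ≈ 198802 mm ≈ 199 m.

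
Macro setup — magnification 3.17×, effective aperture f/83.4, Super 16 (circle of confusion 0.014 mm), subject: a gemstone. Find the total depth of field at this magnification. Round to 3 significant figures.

0.232 mm

At magnification m, DoF ≈ 2·N_eff·c/m² = 2 × 83.4 × 0.014 / 3.17² = 2.335 / 10.05 ≈ 0.232 mm.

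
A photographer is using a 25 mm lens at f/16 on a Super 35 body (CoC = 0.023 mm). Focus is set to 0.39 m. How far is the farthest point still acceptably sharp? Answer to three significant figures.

Hyperfocal distance H = f²/(N·c) + f = 25²/(16 × 0.023) + 25 = 625/0.368 + 25 ≈ 1723.4 mm ≈ 1.723 m.
Far limit Df = s·(H − f)/(H − s) = 390 × (1723.4 − 25) / (1723.4 − 390) = 390 × 1698.4 / 1333.4 ≈ 496.76 mm.

497 mm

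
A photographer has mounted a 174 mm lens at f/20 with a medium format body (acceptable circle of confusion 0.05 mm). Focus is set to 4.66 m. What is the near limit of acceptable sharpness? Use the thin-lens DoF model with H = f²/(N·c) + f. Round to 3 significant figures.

Hyperfocal distance H = f²/(N·c) + f = 174²/(20 × 0.05) + 174 = 30276/1 + 174 ≈ 30450.0 mm ≈ 30.45 m.
Near limit Dn = s·(H − f)/(H + s − 2f) = 4660 × (30450.0 − 174) / (30450.0 + 4660 − 2 × 174) = 4660 × 30276.0 / 34762.0 ≈ 4058.6 mm ≈ 4.06 m.

4.06 m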